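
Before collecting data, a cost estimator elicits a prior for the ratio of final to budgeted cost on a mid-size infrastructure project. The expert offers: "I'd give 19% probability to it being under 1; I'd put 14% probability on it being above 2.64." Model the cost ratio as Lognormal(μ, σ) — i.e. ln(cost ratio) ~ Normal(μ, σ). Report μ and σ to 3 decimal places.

μ ≈ 0.435, σ ≈ 0.496

If T ~ Lognormal(μ,σ) then ln T ~ Normal(μ,σ), so the p-quantile of ln T is μ + z_p·σ.
ln(1) = 0 and ln(2.64) = 0.9708; z_{0.19} = -0.8779, z_{0.86} = 1.08.
σ = (0.9708 − 0)/(1.08 − (-0.8779)) = 0.496.
μ = 0 − (-0.8779)·0.496 = 0.435.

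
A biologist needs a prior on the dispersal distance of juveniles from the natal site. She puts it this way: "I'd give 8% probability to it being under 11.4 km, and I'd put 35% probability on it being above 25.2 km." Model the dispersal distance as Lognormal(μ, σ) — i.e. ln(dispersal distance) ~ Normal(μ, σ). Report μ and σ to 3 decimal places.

μ ≈ 3.056, σ ≈ 0.443

If T ~ Lognormal(μ,σ) then ln T ~ Normal(μ,σ), so the p-quantile of ln T is μ + z_p·σ.
ln(11.4) = 2.434 and ln(25.2) = 3.227; z_{0.08} = -1.405, z_{0.65} = 0.3853.
σ = (3.227 − 2.434)/(0.3853 − (-1.405)) = 0.443.
μ = 2.434 − (-1.405)·0.443 = 3.056.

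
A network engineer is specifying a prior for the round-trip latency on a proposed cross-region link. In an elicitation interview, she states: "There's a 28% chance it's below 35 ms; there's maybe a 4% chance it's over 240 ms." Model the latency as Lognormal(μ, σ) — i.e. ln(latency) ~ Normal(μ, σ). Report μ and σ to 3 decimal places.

μ ≈ 4.036, σ ≈ 0.825

If T ~ Lognormal(μ,σ) then ln T ~ Normal(μ,σ), so the p-quantile of ln T is μ + z_p·σ.
ln(35) = 3.555 and ln(240) = 5.481; z_{0.28} = -0.5828, z_{0.96} = 1.751.
σ = (5.481 − 3.555)/(1.751 − (-0.5828)) = 0.825.
μ = 3.555 − (-0.5828)·0.825 = 4.036.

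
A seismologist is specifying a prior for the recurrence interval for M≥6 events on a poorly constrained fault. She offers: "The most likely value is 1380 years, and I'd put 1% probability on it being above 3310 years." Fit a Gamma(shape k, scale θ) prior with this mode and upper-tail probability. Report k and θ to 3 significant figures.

k ≈ 7.19, θ ≈ 223

Gamma(k,θ) with k>1 has mode (k−1)θ, so θ = 1380/(k−1).
Need P(X < 3310) = 0.99 with θ tied to k this way. Start at k = 2, θ = 1380: P(X<3310) ≈ 0.691.
Too low — raise k to concentrate. Iterating converges to k ≈ 7.19.
Then θ = 1380/(7.19−1) ≈ 223.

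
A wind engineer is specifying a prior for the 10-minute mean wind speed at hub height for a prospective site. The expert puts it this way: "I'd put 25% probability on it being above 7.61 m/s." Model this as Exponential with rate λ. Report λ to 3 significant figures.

λ ≈ 0.182

P(T > 7.61) = e^(−λ·7.61) = 0.25, so λ = −ln(0.25)/7.61 = 0.182.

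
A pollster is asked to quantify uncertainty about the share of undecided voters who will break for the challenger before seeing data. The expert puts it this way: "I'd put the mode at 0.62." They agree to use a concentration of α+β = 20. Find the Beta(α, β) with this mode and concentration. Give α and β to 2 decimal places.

For α,β > 1 the Beta mode is (α−1)/(α+β−2). With α+β = 20, the mode is (α−1)/18.
Set (α−1)/18 = 0.62 → α = 1 + 0.62·18 = 12.16.
β = 20 − α = 7.84.

α = 12.16, β = 7.84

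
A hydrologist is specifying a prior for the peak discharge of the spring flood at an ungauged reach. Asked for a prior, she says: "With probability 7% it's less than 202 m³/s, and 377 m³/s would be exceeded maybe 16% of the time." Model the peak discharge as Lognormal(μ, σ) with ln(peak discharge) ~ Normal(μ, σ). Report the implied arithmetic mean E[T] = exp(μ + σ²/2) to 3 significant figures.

If T ~ Lognormal(μ,σ) then ln T ~ Normal(μ,σ), so the p-quantile of ln T is μ + z_p·σ.
ln(202) = 5.308 and ln(377) = 5.932; z_{0.07} = -1.476, z_{0.84} = 0.9945.
σ = (5.932 − 5.308)/(0.9945 − (-1.476)) = 0.253.
μ = 5.308 − (-1.476)·0.253 = 5.681.
E[T] = exp(μ + σ²/2) = exp(5.681 + 0.0319) = 303 m³/s.

E[T] ≈ 303 m³/s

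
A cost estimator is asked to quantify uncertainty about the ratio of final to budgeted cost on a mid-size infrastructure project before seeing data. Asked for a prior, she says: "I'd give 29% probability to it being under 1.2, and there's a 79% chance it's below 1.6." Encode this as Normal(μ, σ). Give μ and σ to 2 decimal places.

The p-quantile of Normal(μ,σ) is μ + z_p·σ, with z_{0.29} = -0.5534 and z_{0.79} = 0.8064.
Eliminate σ: μ = (z₂·x₁ − z₁·x₂)/(z₂ − z₁) = (0.8064·1.2 − (-0.5534)·1.6)/1.36 = 1.36.
Then σ = (x₂ − x₁)/(z₂ − z₁) = (1.6 − 1.2)/1.36 = 0.29.

μ = 1.36, σ = 0.29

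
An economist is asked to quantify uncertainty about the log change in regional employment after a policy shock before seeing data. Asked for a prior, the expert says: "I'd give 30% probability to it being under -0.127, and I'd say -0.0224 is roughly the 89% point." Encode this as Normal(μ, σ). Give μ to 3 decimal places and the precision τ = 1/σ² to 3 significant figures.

For Normal(μ,σ), the p-quantile is μ + z_p·σ. Here z_{0.3} = -0.5244, z_{0.89} = 1.227.
So -0.127 = μ − 0.5244σ and -0.0224 = μ + 1.227σ.
Subtracting: σ = (-0.0224 − -0.127)/(1.227 − (-0.5244)) = 0.060.
Then μ = -0.127 − (-0.5244)·0.060 = -0.096.
Precision τ = 1/σ² = 1/0.05974² = 280.

μ = -0.096, τ = 280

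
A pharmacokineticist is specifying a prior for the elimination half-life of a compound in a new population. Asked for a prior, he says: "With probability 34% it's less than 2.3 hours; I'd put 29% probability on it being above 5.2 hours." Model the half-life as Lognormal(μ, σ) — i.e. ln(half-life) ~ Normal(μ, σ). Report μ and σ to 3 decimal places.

If T ~ Lognormal(μ,σ) then ln T ~ Normal(μ,σ), so the p-quantile of ln T is μ + z_p·σ.
ln(2.3) = 0.8329 and ln(5.2) = 1.649; z_{0.34} = -0.4125, z_{0.71} = 0.5534.
σ = (1.649 − 0.8329)/(0.5534 − (-0.4125)) = 0.845.
μ = 0.8329 − (-0.4125)·0.845 = 1.181.

μ ≈ 1.181, σ ≈ 0.845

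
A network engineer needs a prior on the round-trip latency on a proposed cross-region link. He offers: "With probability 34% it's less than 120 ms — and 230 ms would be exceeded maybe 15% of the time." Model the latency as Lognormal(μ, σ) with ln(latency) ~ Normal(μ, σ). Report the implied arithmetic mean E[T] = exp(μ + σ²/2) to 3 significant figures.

E[T] ≈ 160 ms

If T ~ Lognormal(μ,σ) then ln T ~ Normal(μ,σ), so the p-quantile of ln T is μ + z_p·σ.
ln(120) = 4.787 and ln(230) = 5.438; z_{0.34} = -0.4125, z_{0.85} = 1.036.
σ = (5.438 − 4.787)/(1.036 − (-0.4125)) = 0.449.
μ = 4.787 − (-0.4125)·0.449 = 4.973.
E[T] = exp(μ + σ²/2) = exp(4.973 + 0.1008) = 160 ms.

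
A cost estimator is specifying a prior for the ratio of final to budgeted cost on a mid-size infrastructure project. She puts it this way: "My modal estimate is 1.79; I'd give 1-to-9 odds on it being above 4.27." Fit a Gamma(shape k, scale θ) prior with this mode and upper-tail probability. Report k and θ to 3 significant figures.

k ≈ 3.54, θ ≈ 0.704

Gamma(k,θ) with k>1 has mode (k−1)θ, so θ = 1.79/(k−1).
Need P(X < 4.27) = 0.9 with θ tied to k this way. Start at k = 2, θ = 1.79: P(X<4.27) ≈ 0.688.
Too low — raise k to concentrate. Iterating converges to k ≈ 3.54.
Then θ = 1.79/(3.54−1) ≈ 0.704.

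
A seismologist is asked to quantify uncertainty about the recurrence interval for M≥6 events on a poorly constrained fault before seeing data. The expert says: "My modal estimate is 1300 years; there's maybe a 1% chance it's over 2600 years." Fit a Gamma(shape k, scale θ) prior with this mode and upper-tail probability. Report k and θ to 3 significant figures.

k ≈ 11.2, θ ≈ 127

Gamma(k,θ) with k>1 has mode (k−1)θ, so θ = 1300/(k−1).
Need P(X < 2600) = 0.99 with θ tied to k this way. Start at k = 2, θ = 1300: P(X<2600) ≈ 0.594.
Too low — raise k to concentrate. Iterating converges to k ≈ 11.2.
Then θ = 1300/(11.2−1) ≈ 127.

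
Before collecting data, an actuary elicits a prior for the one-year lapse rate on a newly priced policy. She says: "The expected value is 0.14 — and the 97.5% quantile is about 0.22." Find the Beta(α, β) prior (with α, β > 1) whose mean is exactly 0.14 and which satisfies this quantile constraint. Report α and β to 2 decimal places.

α ≈ 12.13, β ≈ 74.52

With mean 0.14 fixed, write α = 0.14s, β = 0.86s where s = α+β.
Need P(θ < 0.22) = 0.975 under Beta(0.14s, 0.86s). Normal approximation: (q−m)/√(m(1−m)/s) ≈ z_{0.975} = 1.96, so s ≈ 0.14·0.86·(1.96)²/(0.22−0.14)² = 72.3.
At s = 72.3: P(θ<0.22) ≈ 0.964. Adjusting to match 0.975 gives s ≈ 86.65.
So α = 0.14·86.65 ≈ 12.13, β = 0.86·86.65 ≈ 74.52.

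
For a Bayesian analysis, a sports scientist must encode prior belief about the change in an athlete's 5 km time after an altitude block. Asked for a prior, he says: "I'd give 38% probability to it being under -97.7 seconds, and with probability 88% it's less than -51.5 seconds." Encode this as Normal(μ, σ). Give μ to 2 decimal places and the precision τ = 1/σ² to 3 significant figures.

μ = -88.17, τ = 0.00103

For Normal(μ,σ), the p-quantile is μ + z_p·σ. Here z_{0.38} = -0.3055, z_{0.88} = 1.175.
So -97.7 = μ − 0.3055σ and -51.5 = μ + 1.175σ.
Subtracting: σ = (-51.5 − -97.7)/(1.175 − (-0.3055)) = 31.21.
Then μ = -97.7 − (-0.3055)·31.21 = -88.17.
Precision τ = 1/σ² = 1/31.21² = 0.00103.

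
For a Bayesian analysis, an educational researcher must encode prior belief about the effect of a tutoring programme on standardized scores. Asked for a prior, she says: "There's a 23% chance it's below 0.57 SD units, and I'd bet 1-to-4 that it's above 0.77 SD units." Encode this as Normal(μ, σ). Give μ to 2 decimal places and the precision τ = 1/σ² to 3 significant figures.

For Normal(μ,σ), the p-quantile is μ + z_p·σ. Here z_{0.23} = -0.7388, z_{0.8} = 0.8416.
So 0.57 = μ − 0.7388σ and 0.77 = μ + 0.8416σ.
Subtracting: σ = (0.77 − 0.57)/(0.8416 − (-0.7388)) = 0.13.
Then μ = 0.57 − (-0.7388)·0.13 = 0.66.
Precision τ = 1/σ² = 1/0.1265² = 62.4.

μ = 0.66, τ = 62.4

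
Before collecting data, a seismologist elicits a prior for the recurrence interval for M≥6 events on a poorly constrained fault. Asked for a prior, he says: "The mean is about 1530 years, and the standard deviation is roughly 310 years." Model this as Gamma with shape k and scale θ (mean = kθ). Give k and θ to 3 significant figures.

For Gamma(k, scale θ): mean = kθ, variance = kθ², so CV = 1/√k.
CV = SD/mean = 310/1530 = 0.2026, hence k = 1/CV² = 24.4.
Then θ = mean/k = 1530/24.4 = 62.8.

k ≈ 24.4, θ ≈ 62.8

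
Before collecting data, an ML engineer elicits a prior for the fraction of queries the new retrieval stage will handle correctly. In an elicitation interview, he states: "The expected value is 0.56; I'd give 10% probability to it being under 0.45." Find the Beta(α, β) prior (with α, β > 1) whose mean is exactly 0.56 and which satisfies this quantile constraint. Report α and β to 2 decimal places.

α ≈ 18.81, β ≈ 14.78

With mean 0.56 fixed, write α = 0.56s, β = 0.44s where s = α+β.
Need P(θ < 0.45) = 0.1 under Beta(0.56s, 0.44s). Normal approximation: (q−m)/√(m(1−m)/s) ≈ z_{0.1} = -1.28, so s ≈ 0.56·0.44·(-1.28)²/(0.45−0.56)² = 33.4.
At s = 33.4: P(θ<0.45) ≈ 0.100. Adjusting to match 0.1 gives s ≈ 33.58.
So α = 0.56·33.58 ≈ 18.81, β = 0.44·33.58 ≈ 14.78.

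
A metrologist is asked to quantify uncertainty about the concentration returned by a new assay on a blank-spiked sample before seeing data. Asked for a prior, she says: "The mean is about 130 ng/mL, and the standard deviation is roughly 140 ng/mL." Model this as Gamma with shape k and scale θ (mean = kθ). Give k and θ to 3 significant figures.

k ≈ 0.862, θ ≈ 151

For Gamma(k, scale θ): mean = kθ, variance = kθ², so CV = 1/√k.
CV = SD/mean = 140/130 = 1.077, hence k = 1/CV² = 0.862.
Then θ = mean/k = 130/0.862 = 151.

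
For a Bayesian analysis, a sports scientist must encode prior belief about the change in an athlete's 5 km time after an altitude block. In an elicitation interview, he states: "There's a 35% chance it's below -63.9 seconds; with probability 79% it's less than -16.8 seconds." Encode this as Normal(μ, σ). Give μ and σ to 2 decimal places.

μ = -48.67, σ = 39.52

For Normal(μ,σ), the p-quantile is μ + z_p·σ. Here z_{0.35} = -0.3853, z_{0.79} = 0.8064.
So -63.9 = μ − 0.3853σ and -16.8 = μ + 0.8064σ.
Subtracting: σ = (-16.8 − -63.9)/(0.8064 − (-0.3853)) = 39.52.
Then μ = -63.9 − (-0.3853)·39.52 = -48.67.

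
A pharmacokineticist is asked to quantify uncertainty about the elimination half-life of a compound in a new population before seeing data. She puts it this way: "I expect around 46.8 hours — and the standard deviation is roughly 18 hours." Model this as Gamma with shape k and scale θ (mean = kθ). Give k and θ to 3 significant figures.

k ≈ 6.76, θ ≈ 6.92

For Gamma(k, scale θ): mean = kθ, variance = kθ², so CV = 1/√k.
CV = SD/mean = 18/46.8 = 0.3846, hence k = 1/CV² = 6.76.
Then θ = mean/k = 46.8/6.76 = 6.92.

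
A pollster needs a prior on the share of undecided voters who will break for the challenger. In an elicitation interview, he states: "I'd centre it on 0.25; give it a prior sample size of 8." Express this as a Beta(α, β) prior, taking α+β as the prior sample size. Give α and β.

Under the effective-sample-size interpretation, Beta(α, β) has prior mean α/(α+β) and prior sample size α+β.
So α+β = 8 and α/(α+β) = 0.25, giving α = 0.25·8 = 2 and β = 8 − 2 = 6.

α = 2, β = 6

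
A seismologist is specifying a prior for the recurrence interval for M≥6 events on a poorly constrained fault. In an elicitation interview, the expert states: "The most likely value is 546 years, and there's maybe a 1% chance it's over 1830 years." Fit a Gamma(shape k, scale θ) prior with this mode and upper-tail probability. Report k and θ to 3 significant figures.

k ≈ 3.99, θ ≈ 182

Gamma(k,θ) with k>1 has mode (k−1)θ, so θ = 546/(k−1).
Need P(X < 1830) = 0.99 with θ tied to k this way. Start at k = 2, θ = 546: P(X<1830) ≈ 0.848.
Too low — raise k to concentrate. Iterating converges to k ≈ 3.99.
Then θ = 546/(3.99−1) ≈ 182.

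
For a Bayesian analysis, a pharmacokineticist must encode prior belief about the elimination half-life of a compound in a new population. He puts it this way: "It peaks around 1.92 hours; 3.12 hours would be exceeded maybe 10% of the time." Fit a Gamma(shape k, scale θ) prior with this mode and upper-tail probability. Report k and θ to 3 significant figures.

k ≈ 8.99, θ ≈ 0.24

Gamma(k,θ) with k>1 has mode (k−1)θ, so θ = 1.92/(k−1).
Need P(X < 3.12) = 0.9 with θ tied to k this way. Start at k = 2, θ = 1.92: P(X<3.12) ≈ 0.483.
Too low — raise k to concentrate. Iterating converges to k ≈ 8.99.
Then θ = 1.92/(8.99−1) ≈ 0.24.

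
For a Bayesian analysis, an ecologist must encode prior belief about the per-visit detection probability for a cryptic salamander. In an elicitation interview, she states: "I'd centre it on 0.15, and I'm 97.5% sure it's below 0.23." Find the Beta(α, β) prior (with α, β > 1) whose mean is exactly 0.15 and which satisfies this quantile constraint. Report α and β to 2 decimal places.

With mean 0.15 fixed, write α = 0.15s, β = 0.85s where s = α+β.
Need P(θ < 0.23) = 0.975 under Beta(0.15s, 0.85s). Normal approximation: (q−m)/√(m(1−m)/s) ≈ z_{0.975} = 1.96, so s ≈ 0.15·0.85·(1.96)²/(0.23−0.15)² = 76.5.
At s = 76.5: P(θ<0.23) ≈ 0.965. Adjusting to match 0.975 gives s ≈ 90.57.
So α = 0.15·90.57 ≈ 13.58, β = 0.85·90.57 ≈ 76.98.

α ≈ 13.58, β ≈ 76.98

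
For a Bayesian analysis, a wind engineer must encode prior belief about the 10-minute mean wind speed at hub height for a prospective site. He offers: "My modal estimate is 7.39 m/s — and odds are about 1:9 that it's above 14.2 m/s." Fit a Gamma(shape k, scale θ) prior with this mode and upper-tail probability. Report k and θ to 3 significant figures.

k ≈ 5.49, θ ≈ 1.65

Gamma(k,θ) with k>1 has mode (k−1)θ, so θ = 7.39/(k−1).
Need P(X < 14.2) = 0.9 with θ tied to k this way. Start at k = 2, θ = 7.39: P(X<14.2) ≈ 0.572.
Too low — raise k to concentrate. Iterating converges to k ≈ 5.49.
Then θ = 7.39/(5.49−1) ≈ 1.65.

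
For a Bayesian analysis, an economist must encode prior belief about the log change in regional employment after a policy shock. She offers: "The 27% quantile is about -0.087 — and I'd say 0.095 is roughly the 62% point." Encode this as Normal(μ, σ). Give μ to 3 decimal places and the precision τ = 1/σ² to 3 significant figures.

μ = 0.034, τ = 25.5

For Normal(μ,σ), the p-quantile is μ + z_p·σ. Here z_{0.27} = -0.6128, z_{0.62} = 0.3055.
So -0.087 = μ − 0.6128σ and 0.095 = μ + 0.3055σ.
Subtracting: σ = (0.095 − -0.087)/(0.3055 − (-0.6128)) = 0.198.
Then μ = -0.087 − (-0.6128)·0.198 = 0.034.
Precision τ = 1/σ² = 1/0.1982² = 25.5.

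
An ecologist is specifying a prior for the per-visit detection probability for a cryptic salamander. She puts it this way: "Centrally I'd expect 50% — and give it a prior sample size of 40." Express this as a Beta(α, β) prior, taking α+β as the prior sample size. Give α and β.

Under the effective-sample-size interpretation, Beta(α, β) has prior mean α/(α+β) and prior sample size α+β.
So α+β = 40 and α/(α+β) = 0.5, giving α = 0.5·40 = 20 and β = 40 − 20 = 20.

α = 20, β = 20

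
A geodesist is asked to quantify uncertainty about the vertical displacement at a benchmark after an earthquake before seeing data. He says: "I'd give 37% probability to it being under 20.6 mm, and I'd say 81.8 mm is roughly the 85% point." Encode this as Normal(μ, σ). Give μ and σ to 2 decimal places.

For Normal(μ,σ), the p-quantile is μ + z_p·σ. Here z_{0.37} = -0.3319, z_{0.85} = 1.036.
So 20.6 = μ − 0.3319σ and 81.8 = μ + 1.036σ.
Subtracting: σ = (81.8 − 20.6)/(1.036 − (-0.3319)) = 44.73.
Then μ = 20.6 − (-0.3319)·44.73 = 35.44.

μ = 35.44, σ = 44.73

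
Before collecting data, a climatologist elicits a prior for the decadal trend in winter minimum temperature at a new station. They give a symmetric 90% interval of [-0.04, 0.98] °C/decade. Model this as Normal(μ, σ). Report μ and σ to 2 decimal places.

μ = 0.47, σ = 0.31

A symmetric 90% interval runs μ ± z·σ with z = 1.645.
Half-width = 0.51, so σ = 0.51/1.645 = 0.31.
μ is the interval midpoint, 0.47.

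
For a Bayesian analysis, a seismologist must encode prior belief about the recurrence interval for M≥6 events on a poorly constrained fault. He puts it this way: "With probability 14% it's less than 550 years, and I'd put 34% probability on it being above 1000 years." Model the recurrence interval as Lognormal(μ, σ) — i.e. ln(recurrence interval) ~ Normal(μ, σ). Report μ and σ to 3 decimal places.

If T ~ Lognormal(μ,σ) then ln T ~ Normal(μ,σ), so the p-quantile of ln T is μ + z_p·σ.
ln(550) = 6.31 and ln(1000) = 6.908; z_{0.14} = -1.08, z_{0.66} = 0.4125.
σ = (6.908 − 6.31)/(0.4125 − (-1.08)) = 0.400.
μ = 6.31 − (-1.08)·0.400 = 6.743.

μ ≈ 6.743, σ ≈ 0.400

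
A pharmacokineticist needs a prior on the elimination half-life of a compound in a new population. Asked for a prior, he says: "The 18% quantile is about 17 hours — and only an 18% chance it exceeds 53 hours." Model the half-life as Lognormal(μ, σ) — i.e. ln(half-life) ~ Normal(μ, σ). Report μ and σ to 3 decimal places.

If T ~ Lognormal(μ,σ) then ln T ~ Normal(μ,σ), so the p-quantile of ln T is μ + z_p·σ.
ln(17) = 2.833 and ln(53) = 3.97; z_{0.18} = -0.9154, z_{0.82} = 0.9154.
σ = (3.97 − 2.833)/(0.9154 − (-0.9154)) = 0.621.
μ = 2.833 − (-0.9154)·0.621 = 3.402.

μ ≈ 3.402, σ ≈ 0.621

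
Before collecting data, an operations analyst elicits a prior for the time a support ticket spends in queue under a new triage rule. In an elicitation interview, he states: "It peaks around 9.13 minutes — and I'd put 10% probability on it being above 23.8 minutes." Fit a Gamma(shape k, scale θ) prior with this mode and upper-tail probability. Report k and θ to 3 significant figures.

k ≈ 3.09, θ ≈ 4.37

Gamma(k,θ) with k>1 has mode (k−1)θ, so θ = 9.13/(k−1).
Need P(X < 23.8) = 0.9 with θ tied to k this way. Start at k = 2, θ = 9.13: P(X<23.8) ≈ 0.734.
Too low — raise k to concentrate. Iterating converges to k ≈ 3.09.
Then θ = 9.13/(3.09−1) ≈ 4.37.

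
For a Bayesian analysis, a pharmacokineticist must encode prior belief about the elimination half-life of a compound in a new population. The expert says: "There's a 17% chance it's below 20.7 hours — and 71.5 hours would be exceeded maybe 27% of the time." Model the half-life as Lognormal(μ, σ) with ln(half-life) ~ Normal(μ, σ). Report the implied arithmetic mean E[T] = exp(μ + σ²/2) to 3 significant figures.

E[T] ≈ 60.2 hours

If T ~ Lognormal(μ,σ) then ln T ~ Normal(μ,σ), so the p-quantile of ln T is μ + z_p·σ.
ln(20.7) = 3.03 and ln(71.5) = 4.27; z_{0.17} = -0.9542, z_{0.73} = 0.6128.
σ = (4.27 − 3.03)/(0.6128 − (-0.9542)) = 0.791.
μ = 3.03 − (-0.9542)·0.791 = 3.785.
E[T] = exp(μ + σ²/2) = exp(3.785 + 0.3129) = 60.2 hours.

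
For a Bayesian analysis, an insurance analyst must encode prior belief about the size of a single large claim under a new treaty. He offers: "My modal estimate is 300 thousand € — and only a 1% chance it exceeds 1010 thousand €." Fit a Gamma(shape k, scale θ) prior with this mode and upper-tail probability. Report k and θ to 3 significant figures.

k ≈ 3.97, θ ≈ 101

Gamma(k,θ) with k>1 has mode (k−1)θ, so θ = 300/(k−1).
Need P(X < 1010) = 0.99 with θ tied to k this way. Start at k = 2, θ = 300: P(X<1010) ≈ 0.849.
Too low — raise k to concentrate. Iterating converges to k ≈ 3.97.
Then θ = 300/(3.97−1) ≈ 101.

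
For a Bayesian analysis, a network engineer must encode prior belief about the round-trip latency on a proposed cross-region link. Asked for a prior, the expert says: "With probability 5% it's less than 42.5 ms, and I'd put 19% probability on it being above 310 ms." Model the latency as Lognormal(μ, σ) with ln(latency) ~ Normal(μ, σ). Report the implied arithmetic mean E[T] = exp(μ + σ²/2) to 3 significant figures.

If T ~ Lognormal(μ,σ) then ln T ~ Normal(μ,σ), so the p-quantile of ln T is μ + z_p·σ.
ln(42.5) = 3.75 and ln(310) = 5.737; z_{0.05} = -1.645, z_{0.81} = 0.8779.
σ = (5.737 − 3.75)/(0.8779 − (-1.645)) = 0.788.
μ = 3.75 − (-1.645)·0.788 = 5.045.
E[T] = exp(μ + σ²/2) = exp(5.045 + 0.3102) = 212 ms.

E[T] ≈ 212 ms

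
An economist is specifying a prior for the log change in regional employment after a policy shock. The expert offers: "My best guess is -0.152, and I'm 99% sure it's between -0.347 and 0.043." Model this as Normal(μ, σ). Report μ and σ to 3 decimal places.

μ = -0.152, σ = 0.076

A symmetric 99% interval runs μ ± z·σ with z = 2.576.
Half-width = 0.195, so σ = 0.195/2.576 = 0.076.
μ is the stated best guess, -0.152.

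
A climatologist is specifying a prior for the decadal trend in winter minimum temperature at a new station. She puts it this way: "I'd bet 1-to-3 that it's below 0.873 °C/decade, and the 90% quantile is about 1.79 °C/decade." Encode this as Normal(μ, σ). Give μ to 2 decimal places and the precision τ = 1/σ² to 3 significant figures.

The p-quantile of Normal(μ,σ) is μ + z_p·σ, with z_{0.25} = -0.6745 and z_{0.9} = 1.282.
Eliminate σ: μ = (z₂·x₁ − z₁·x₂)/(z₂ − z₁) = (1.282·0.873 − (-0.6745)·1.79)/1.956 = 1.19.
Then σ = (x₂ − x₁)/(z₂ − z₁) = (1.79 − 0.873)/1.956 = 0.47.
Precision τ = 1/σ² = 1/0.4688² = 4.55.

μ = 1.19, τ = 4.55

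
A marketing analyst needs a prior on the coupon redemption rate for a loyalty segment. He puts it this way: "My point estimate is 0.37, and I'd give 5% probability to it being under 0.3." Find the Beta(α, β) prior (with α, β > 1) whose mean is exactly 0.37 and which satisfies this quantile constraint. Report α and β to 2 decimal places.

With mean 0.37 fixed, write α = 0.37s, β = 0.63s where s = α+β.
Need P(θ < 0.3) = 0.05 under Beta(0.37s, 0.63s). Normal approximation: (q−m)/√(m(1−m)/s) ≈ z_{0.05} = -1.64, so s ≈ 0.37·0.63·(-1.64)²/(0.3−0.37)² = 128.7.
At s = 128.7: P(θ<0.3) ≈ 0.046. Adjusting to match 0.05 gives s ≈ 123.47.
So α = 0.37·123.47 ≈ 45.68, β = 0.63·123.47 ≈ 77.78.

α ≈ 45.68, β ≈ 77.78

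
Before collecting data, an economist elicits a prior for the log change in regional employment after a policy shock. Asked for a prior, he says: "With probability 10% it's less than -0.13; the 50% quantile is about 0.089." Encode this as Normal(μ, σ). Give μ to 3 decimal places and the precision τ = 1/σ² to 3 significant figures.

μ = 0.089, τ = 34.2

The p-quantile of Normal(μ,σ) is μ + z_p·σ, with z_{0.1} = -1.282 and z_{0.5} = 0.
Eliminate σ: μ = (z₂·x₁ − z₁·x₂)/(z₂ − z₁) = (0·-0.13 − (-1.282)·0.089)/1.282 = 0.089.
Then σ = (x₂ − x₁)/(z₂ − z₁) = (0.089 − -0.13)/1.282 = 0.171.
Precision τ = 1/σ² = 1/0.1709² = 34.2.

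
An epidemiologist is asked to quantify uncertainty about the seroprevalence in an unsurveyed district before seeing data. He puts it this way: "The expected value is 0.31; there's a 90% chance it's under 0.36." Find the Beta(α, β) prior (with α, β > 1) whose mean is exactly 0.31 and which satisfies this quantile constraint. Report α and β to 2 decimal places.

α ≈ 44.42, β ≈ 98.86

With mean 0.31 fixed, write α = 0.31s, β = 0.69s where s = α+β.
Need P(θ < 0.36) = 0.9 under Beta(0.31s, 0.69s). Normal approximation: (q−m)/√(m(1−m)/s) ≈ z_{0.9} = 1.28, so s ≈ 0.31·0.69·(1.28)²/(0.36−0.31)² = 140.5.
At s = 140.5: P(θ<0.36) ≈ 0.898. Adjusting to match 0.9 gives s ≈ 143.28.
So α = 0.31·143.28 ≈ 44.42, β = 0.69·143.28 ≈ 98.86.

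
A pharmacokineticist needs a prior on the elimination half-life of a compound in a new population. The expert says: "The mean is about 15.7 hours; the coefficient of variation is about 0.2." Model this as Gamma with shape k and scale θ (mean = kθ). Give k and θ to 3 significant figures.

k ≈ 25, θ ≈ 0.628

For Gamma(k, scale θ): mean = kθ, variance = kθ², so CV = 1/√k.
CV = 0.2, hence k = 1/CV² = 25.
Then θ = mean/k = 15.7/25 = 0.628.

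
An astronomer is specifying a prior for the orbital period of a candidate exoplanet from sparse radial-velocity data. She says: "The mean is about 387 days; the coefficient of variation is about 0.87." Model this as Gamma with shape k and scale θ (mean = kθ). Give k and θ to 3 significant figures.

k ≈ 1.32, θ ≈ 293

For Gamma(k, scale θ): mean = kθ, variance = kθ², so CV = 1/√k.
CV = 0.87, hence k = 1/CV² = 1.32.
Then θ = mean/k = 387/1.32 = 293.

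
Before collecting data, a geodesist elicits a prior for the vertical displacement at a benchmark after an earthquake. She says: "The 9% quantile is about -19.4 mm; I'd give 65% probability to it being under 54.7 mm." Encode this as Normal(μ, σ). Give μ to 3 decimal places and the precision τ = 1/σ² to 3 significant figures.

μ = 38.158, τ = 0.000543

For Normal(μ,σ), the p-quantile is μ + z_p·σ. Here z_{0.09} = -1.341, z_{0.65} = 0.3853.
So -19.4 = μ − 1.341σ and 54.7 = μ + 0.3853σ.
Subtracting: σ = (54.7 − -19.4)/(0.3853 − (-1.341)) = 42.930.
Then μ = -19.4 − (-1.341)·42.930 = 38.158.
Precision τ = 1/σ² = 1/42.93² = 0.000543.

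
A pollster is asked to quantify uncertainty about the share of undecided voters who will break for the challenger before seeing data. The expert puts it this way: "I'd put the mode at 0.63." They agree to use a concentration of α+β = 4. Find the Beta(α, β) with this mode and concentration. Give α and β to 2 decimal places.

For α,β > 1 the Beta mode is (α−1)/(α+β−2). With α+β = 4, the mode is (α−1)/2.
Set (α−1)/2 = 0.63 → α = 1 + 0.63·2 = 2.26.
β = 4 − α = 1.74.

α = 2.26, β = 1.74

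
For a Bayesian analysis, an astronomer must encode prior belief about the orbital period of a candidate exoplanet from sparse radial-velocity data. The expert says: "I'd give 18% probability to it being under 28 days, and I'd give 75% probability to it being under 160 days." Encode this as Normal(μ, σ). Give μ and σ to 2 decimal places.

μ = 104.00, σ = 83.03

For Normal(μ,σ), the p-quantile is μ + z_p·σ. Here z_{0.18} = -0.9154, z_{0.75} = 0.6745.
So 28 = μ − 0.9154σ and 160 = μ + 0.6745σ.
Subtracting: σ = (160 − 28)/(0.6745 − (-0.9154)) = 83.03.
Then μ = 28 − (-0.9154)·83.03 = 104.00.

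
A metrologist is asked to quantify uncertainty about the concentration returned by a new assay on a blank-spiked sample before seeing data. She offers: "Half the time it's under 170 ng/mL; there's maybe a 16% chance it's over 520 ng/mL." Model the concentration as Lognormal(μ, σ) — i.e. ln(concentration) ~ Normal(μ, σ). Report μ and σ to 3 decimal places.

If T ~ Lognormal(μ,σ) then ln T ~ Normal(μ,σ), so the p-quantile of ln T is μ + z_p·σ.
ln(170) = 5.136 and ln(520) = 6.254; z_{0.5} = 0, z_{0.84} = 0.9945.
σ = (6.254 − 5.136)/(0.9945 − (0)) = 1.124.
μ = 5.136 − (0)·1.124 = 5.136.

μ ≈ 5.136, σ ≈ 1.124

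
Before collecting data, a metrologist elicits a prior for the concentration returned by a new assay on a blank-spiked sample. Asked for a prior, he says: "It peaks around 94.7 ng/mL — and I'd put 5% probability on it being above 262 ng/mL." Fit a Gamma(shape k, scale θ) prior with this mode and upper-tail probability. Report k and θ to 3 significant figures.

k ≈ 3.59, θ ≈ 36.6

Gamma(k,θ) with k>1 has mode (k−1)θ, so θ = 94.7/(k−1).
Need P(X < 262) = 0.95 with θ tied to k this way. Start at k = 2, θ = 94.7: P(X<262) ≈ 0.763.
Too low — raise k to concentrate. Iterating converges to k ≈ 3.59.
Then θ = 94.7/(3.59−1) ≈ 36.6.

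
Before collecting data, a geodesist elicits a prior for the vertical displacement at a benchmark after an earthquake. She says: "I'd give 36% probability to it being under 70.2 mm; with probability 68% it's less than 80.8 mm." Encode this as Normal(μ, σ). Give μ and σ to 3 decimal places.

μ = 74.799, σ = 12.830

The p-quantile of Normal(μ,σ) is μ + z_p·σ, with z_{0.36} = -0.3585 and z_{0.68} = 0.4677.
Eliminate σ: μ = (z₂·x₁ − z₁·x₂)/(z₂ − z₁) = (0.4677·70.2 − (-0.3585)·80.8)/0.8262 = 74.799.
Then σ = (x₂ − x₁)/(z₂ − z₁) = (80.8 − 70.2)/0.8262 = 12.830.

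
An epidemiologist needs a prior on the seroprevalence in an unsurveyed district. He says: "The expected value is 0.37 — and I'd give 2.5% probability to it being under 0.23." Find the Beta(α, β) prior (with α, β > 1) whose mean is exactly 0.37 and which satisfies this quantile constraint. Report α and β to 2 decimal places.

α ≈ 14.97, β ≈ 25.48

With mean 0.37 fixed, write α = 0.37s, β = 0.63s where s = α+β.
Need P(θ < 0.23) = 0.025 under Beta(0.37s, 0.63s). Normal approximation: (q−m)/√(m(1−m)/s) ≈ z_{0.025} = -1.96, so s ≈ 0.37·0.63·(-1.96)²/(0.23−0.37)² = 45.7.
At s = 45.7: P(θ<0.23) ≈ 0.018. Adjusting to match 0.025 gives s ≈ 40.45.
So α = 0.37·40.45 ≈ 14.97, β = 0.63·40.45 ≈ 25.48.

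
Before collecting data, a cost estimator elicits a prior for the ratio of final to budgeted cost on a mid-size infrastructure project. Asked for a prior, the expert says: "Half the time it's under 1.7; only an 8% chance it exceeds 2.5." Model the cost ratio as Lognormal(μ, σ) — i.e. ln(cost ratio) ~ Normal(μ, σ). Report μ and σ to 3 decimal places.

If T ~ Lognormal(μ,σ) then ln T ~ Normal(μ,σ), so the p-quantile of ln T is μ + z_p·σ.
ln(1.7) = 0.5306 and ln(2.5) = 0.9163; z_{0.5} = 0, z_{0.92} = 1.405.
σ = (0.9163 − 0.5306)/(1.405 − (0)) = 0.274.
μ = 0.5306 − (0)·0.274 = 0.531.

μ ≈ 0.531, σ ≈ 0.274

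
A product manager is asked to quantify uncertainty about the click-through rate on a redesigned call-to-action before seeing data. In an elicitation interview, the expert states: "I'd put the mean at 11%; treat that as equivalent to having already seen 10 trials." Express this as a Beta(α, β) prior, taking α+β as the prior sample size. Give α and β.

α = 1.1, β = 8.9

Under the effective-sample-size interpretation, Beta(α, β) has prior mean α/(α+β) and prior sample size α+β.
So α+β = 10 and α/(α+β) = 0.11, giving α = 0.11·10 = 1.1 and β = 10 − 1.1 = 8.9.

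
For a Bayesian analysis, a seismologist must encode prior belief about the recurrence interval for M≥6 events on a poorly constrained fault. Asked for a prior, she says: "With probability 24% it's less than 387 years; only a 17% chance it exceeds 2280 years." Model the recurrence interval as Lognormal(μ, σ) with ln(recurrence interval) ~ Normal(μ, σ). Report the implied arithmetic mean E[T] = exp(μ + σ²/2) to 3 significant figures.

If T ~ Lognormal(μ,σ) then ln T ~ Normal(μ,σ), so the p-quantile of ln T is μ + z_p·σ.
ln(387) = 5.958 and ln(2280) = 7.732; z_{0.24} = -0.7063, z_{0.83} = 0.9542.
σ = (7.732 − 5.958)/(0.9542 − (-0.7063)) = 1.068.
μ = 5.958 − (-0.7063)·1.068 = 6.713.
E[T] = exp(μ + σ²/2) = exp(6.713 + 0.5704) = 1460 years.

E[T] ≈ 1460 years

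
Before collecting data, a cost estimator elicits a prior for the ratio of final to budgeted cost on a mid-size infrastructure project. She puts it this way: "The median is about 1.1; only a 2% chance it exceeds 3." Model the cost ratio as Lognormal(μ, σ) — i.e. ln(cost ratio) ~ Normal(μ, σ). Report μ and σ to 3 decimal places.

μ ≈ 0.095, σ ≈ 0.489

If T ~ Lognormal(μ,σ) then ln T ~ Normal(μ,σ), so the p-quantile of ln T is μ + z_p·σ.
ln(1.1) = 0.09531 and ln(3) = 1.099; z_{0.5} = 0, z_{0.98} = 2.054.
σ = (1.099 − 0.09531)/(2.054 − (0)) = 0.489.
μ = 0.09531 − (0)·0.489 = 0.095.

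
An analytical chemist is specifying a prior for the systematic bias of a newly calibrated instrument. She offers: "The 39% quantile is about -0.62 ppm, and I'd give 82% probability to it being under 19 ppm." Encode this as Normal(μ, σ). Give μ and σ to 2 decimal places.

The p-quantile of Normal(μ,σ) is μ + z_p·σ, with z_{0.39} = -0.2793 and z_{0.82} = 0.9154.
Eliminate σ: μ = (z₂·x₁ − z₁·x₂)/(z₂ − z₁) = (0.9154·-0.62 − (-0.2793)·19)/1.195 = 3.97.
Then σ = (x₂ − x₁)/(z₂ − z₁) = (19 − -0.62)/1.195 = 16.42.

μ = 3.97, σ = 16.42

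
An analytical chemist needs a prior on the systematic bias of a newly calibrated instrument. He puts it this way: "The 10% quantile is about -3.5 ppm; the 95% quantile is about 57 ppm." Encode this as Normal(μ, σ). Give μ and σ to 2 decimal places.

μ = 22.99, σ = 20.67

The p-quantile of Normal(μ,σ) is μ + z_p·σ, with z_{0.1} = -1.282 and z_{0.95} = 1.645.
Eliminate σ: μ = (z₂·x₁ − z₁·x₂)/(z₂ − z₁) = (1.645·-3.5 − (-1.282)·57)/2.926 = 22.99.
Then σ = (x₂ − x₁)/(z₂ − z₁) = (57 − -3.5)/2.926 = 20.67.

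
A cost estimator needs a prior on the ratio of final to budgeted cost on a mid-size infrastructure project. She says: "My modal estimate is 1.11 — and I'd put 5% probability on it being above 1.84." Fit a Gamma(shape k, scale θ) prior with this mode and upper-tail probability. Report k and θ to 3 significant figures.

Gamma(k,θ) with k>1 has mode (k−1)θ, so θ = 1.11/(k−1).
Need P(X < 1.84) = 0.95 with θ tied to k this way. Start at k = 2, θ = 1.11: P(X<1.84) ≈ 0.493.
Too low — raise k to concentrate. Iterating converges to k ≈ 11.9.
Then θ = 1.11/(11.9−1) ≈ 0.101.

k ≈ 11.9, θ ≈ 0.101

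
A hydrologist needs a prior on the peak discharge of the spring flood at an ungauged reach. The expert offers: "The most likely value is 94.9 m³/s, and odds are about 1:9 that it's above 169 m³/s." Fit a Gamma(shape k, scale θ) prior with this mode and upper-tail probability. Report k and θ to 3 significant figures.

k ≈ 6.71, θ ≈ 16.6

Gamma(k,θ) with k>1 has mode (k−1)θ, so θ = 94.9/(k−1).
Need P(X < 169) = 0.9 with θ tied to k this way. Start at k = 2, θ = 94.9: P(X<169) ≈ 0.531.
Too low — raise k to concentrate. Iterating converges to k ≈ 6.71.
Then θ = 94.9/(6.71−1) ≈ 16.6.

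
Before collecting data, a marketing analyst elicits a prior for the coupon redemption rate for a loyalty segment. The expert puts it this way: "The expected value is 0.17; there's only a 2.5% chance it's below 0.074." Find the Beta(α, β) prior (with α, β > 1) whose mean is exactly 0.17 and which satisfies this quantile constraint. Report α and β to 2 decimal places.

With mean 0.17 fixed, write α = 0.17s, β = 0.83s where s = α+β.
Need P(θ < 0.074) = 0.025 under Beta(0.17s, 0.83s). Normal approximation: (q−m)/√(m(1−m)/s) ≈ z_{0.025} = -1.96, so s ≈ 0.17·0.83·(-1.96)²/(0.074−0.17)² = 58.8.
At s = 58.8: P(θ<0.074) ≈ 0.009. Adjusting to match 0.025 gives s ≈ 42.21.
So α = 0.17·42.21 ≈ 7.18, β = 0.83·42.21 ≈ 35.04.

α ≈ 7.18, β ≈ 35.04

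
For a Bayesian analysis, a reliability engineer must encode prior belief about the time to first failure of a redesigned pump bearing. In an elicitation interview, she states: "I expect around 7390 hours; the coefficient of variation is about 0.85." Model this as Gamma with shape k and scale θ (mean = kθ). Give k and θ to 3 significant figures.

k ≈ 1.38, θ ≈ 5340

For Gamma(k, scale θ): mean = kθ, variance = kθ², so CV = 1/√k.
CV = 0.85, hence k = 1/CV² = 1.38.
Then θ = mean/k = 7390/1.38 = 5340.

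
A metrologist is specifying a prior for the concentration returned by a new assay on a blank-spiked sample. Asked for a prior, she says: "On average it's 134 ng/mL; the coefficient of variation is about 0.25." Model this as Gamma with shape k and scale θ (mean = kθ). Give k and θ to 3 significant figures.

k ≈ 16, θ ≈ 8.38

For Gamma(k, scale θ): mean = kθ, variance = kθ², so CV = 1/√k.
CV = 0.25, hence k = 1/CV² = 16.
Then θ = mean/k = 134/16 = 8.38.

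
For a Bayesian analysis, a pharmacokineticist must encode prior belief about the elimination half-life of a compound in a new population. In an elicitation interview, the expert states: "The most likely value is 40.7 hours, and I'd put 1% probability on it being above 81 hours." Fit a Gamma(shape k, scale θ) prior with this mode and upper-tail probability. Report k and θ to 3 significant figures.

Gamma(k,θ) with k>1 has mode (k−1)θ, so θ = 40.7/(k−1).
Need P(X < 81) = 0.99 with θ tied to k this way. Start at k = 2, θ = 40.7: P(X<81) ≈ 0.591.
Too low — raise k to concentrate. Iterating converges to k ≈ 11.4.
Then θ = 40.7/(11.4−1) ≈ 3.92.

k ≈ 11.4, θ ≈ 3.92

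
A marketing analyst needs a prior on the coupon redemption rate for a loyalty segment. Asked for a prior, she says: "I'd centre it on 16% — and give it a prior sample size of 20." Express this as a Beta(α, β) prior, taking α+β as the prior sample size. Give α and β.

α = 3.2, β = 16.8

Under the effective-sample-size interpretation, Beta(α, β) has prior mean α/(α+β) and prior sample size α+β.
So α+β = 20 and α/(α+β) = 0.16, giving α = 0.16·20 = 3.2 and β = 20 − 3.2 = 16.8.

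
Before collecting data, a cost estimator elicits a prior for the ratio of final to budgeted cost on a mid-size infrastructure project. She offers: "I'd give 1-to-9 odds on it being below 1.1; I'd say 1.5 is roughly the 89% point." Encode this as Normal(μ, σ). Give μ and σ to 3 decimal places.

For Normal(μ,σ), the p-quantile is μ + z_p·σ. Here z_{0.1} = -1.282, z_{0.89} = 1.227.
So 1.1 = μ − 1.282σ and 1.5 = μ + 1.227σ.
Subtracting: σ = (1.5 − 1.1)/(1.227 − (-1.282)) = 0.159.
Then μ = 1.1 − (-1.282)·0.159 = 1.304.

μ = 1.304, σ = 0.159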